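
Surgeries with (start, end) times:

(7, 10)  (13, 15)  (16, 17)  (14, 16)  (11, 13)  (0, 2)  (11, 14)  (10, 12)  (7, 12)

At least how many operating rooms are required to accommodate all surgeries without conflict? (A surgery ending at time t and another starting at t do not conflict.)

4

starts: [0, 7, 7, 10, 11, 11, 13, 14, 16]
ends:   [2, 10, 12, 12, 13, 14, 15, 16, 17]
s0→1 e2→0 s7→1 s7→2 e10→1 s10→2 s11→3 s11→4  — peak 4.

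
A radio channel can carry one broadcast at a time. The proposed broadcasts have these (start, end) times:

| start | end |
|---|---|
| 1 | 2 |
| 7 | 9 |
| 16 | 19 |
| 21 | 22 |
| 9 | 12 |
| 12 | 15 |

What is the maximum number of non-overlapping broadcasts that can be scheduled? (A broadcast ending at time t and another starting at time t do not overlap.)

6

Sort by end time and greedily take each interval whose start is ≥ the last chosen end.
Sorted by end: (1,2)  (7,9)  (9,12)  (12,15)  (16,19)  (21,22)
take (1,2); take (7,9); take (9,12); take (12,15); take (16,19); take (21,22).
Selected 6 broadcasts.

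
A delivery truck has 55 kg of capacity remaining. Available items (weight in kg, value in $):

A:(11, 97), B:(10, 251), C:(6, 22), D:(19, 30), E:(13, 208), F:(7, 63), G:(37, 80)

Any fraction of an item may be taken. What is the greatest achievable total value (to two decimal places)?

658.30

Sort by value per unit weight and fill in that order.
Order: B (251/10=25.10) > E (208/13=16.00) > F (63/7=9.00) > A (97/11=8.82) > C (22/6=3.67) > G (80/37=2.16) > D (30/19=1.58)
Fill: take B (10 @ 251) → take E (13 @ 208) → take F (7 @ 63) → take A (11 @ 97) → take C (6 @ 22) → take 8/37 of G → 17.30; 55/55 used.
Total value = 658.30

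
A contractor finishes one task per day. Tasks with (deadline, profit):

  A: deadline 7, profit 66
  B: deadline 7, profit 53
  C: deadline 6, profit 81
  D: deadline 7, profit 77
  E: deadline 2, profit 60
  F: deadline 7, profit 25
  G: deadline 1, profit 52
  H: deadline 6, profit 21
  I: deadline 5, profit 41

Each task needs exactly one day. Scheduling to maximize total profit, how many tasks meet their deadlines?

Sort by profit descending; place each in the latest free slot ≤ its deadline.
By profit: C(d6,81), D(d7,77), A(d7,66), E(d2,60), B(d7,53), G(d1,52), I(d5,41), F(d7,25), H(d6,21)
C→slot 6; D→slot 7; A→slot 5; E→slot 2; B→slot 4; G→slot 1; I→slot 3; F skipped; H skipped.
7 of 9 scheduled.

7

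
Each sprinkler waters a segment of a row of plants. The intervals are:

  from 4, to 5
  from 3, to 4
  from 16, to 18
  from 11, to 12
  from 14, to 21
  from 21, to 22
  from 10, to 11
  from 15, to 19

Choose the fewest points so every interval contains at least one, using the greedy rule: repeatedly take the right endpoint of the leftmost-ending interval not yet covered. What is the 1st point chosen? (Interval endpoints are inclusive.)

Sort by right endpoint; whenever an interval is uncovered, place a point at its right end.
Sorted: [3,4] [4,5] [10,11] [11,12] [16,18] [15,19] [14,21] [21,22]
{[3,4],[4,5]} hit by 4; {[10,11],[11,12]} hit by 11; {[16,18],[15,19],[14,21]} hit by 18; {[21,22]} hit by 22.
Points: 4, 11, 18, 22 (4 total).

4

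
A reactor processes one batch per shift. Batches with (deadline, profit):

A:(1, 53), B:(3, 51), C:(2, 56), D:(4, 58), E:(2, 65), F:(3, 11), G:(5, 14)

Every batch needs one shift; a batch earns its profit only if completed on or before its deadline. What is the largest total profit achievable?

By profit: E(d2,65), D(d4,58), C(d2,56), A(d1,53), B(d3,51), G(d5,14), F(d3,11)
E→slot 2; D→slot 4; C→slot 1; A skipped; B→slot 3; G→slot 5; F skipped.
Profit = 56 + 65 + 51 + 58 + 14 = 244

244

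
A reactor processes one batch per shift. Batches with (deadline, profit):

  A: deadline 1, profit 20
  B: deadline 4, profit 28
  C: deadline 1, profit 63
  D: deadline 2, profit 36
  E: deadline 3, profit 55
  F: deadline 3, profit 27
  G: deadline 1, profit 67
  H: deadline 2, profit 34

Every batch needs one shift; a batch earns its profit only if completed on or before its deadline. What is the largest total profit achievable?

By profit: G(d1,67), C(d1,63), E(d3,55), D(d2,36), H(d2,34), B(d4,28), F(d3,27), A(d1,20)
G→slot 1; C skipped; E→slot 3; D→slot 2; H skipped; B→slot 4; F skipped; A skipped.
Profit = 67 + 36 + 55 + 28 = 186

186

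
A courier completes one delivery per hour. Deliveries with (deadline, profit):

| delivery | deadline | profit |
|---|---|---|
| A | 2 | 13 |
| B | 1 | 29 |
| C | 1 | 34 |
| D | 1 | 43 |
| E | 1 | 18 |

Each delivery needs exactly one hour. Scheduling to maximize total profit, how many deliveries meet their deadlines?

2

Sort by profit descending; place each in the latest free slot ≤ its deadline.
By profit: D(d1,43), C(d1,34), B(d1,29), E(d1,18), A(d2,13)
D→slot 1; C skipped; B skipped; E skipped; A→slot 2.
2 of 5 scheduled.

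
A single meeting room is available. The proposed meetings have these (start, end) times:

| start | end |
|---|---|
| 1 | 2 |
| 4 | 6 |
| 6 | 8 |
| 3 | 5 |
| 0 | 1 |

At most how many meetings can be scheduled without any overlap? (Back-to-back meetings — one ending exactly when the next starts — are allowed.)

4

By end time: (0,1), (1,2), (3,5), (4,6), (6,8).
Pick (0,1); next start ≥ 1 → (1,2); next start ≥ 2 → (3,5); next start ≥ 5 → (6,8).
Selected 4 meetings.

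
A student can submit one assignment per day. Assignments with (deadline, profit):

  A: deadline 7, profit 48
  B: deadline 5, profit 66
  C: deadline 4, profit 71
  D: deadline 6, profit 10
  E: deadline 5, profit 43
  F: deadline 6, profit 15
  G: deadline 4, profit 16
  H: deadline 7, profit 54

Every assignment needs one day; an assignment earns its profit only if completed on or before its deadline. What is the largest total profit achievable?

313

Sort by profit descending; place each in the latest free slot ≤ its deadline.
By profit: C(d4,71), B(d5,66), H(d7,54), A(d7,48), E(d5,43), G(d4,16), F(d6,15), D(d6,10)
C→slot 4; B→slot 5; H→slot 7; A→slot 6; E→slot 3; G→slot 2; F→slot 1; D skipped.
Profit = 15 + 16 + 43 + 71 + 66 + 48 + 54 = 313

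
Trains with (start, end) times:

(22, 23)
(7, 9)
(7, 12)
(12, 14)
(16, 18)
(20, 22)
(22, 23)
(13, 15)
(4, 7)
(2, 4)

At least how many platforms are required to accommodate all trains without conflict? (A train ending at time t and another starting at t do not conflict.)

2

The answer is the maximum number of intervals overlapping at any instant.
Events (time:±→running): 2:+→1 4:-→0 4:+→1 7:-→0 7:+→1 7:+→2 … peak 2.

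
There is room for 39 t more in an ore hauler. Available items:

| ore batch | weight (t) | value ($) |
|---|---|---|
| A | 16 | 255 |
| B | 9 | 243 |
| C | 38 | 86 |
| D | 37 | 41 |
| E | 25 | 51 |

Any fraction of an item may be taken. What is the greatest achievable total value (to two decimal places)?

529.68

Order: B (243/9=27.00) > A (255/16=15.94) > C (86/38=2.26) > E (51/25=2.04) > D (41/37=1.11)
Fill: take B (9 @ 243) → take A (16 @ 255) → take 14/38 of C → 31.68; 39/39 used.
Total value = 529.68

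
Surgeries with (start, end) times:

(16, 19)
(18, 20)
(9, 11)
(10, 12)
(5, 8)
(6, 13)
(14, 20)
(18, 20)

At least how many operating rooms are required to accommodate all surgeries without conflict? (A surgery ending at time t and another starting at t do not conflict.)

Events (time:±→running): 5:+→1 6:+→2 8:-→1 9:+→2 10:+→3 11:-→2 12:-→1 13:-→0 14:+→1 16:+→2 18:+→3 18:+→4 … peak 4.

4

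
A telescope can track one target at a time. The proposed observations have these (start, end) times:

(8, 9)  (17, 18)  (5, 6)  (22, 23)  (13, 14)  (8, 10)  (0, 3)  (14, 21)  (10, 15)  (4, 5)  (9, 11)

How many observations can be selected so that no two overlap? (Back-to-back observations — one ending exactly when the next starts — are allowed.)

Sorted by end: (0,3)  (4,5)  (5,6)  (8,9)  (8,10)  (9,11)  (13,14)  (10,15)  (17,18)  (14,21)  (22,23)
take (0,3); take (4,5); take (5,6); take (8,9); take (9,11); take (13,14); skip (10,15); take (17,18); take (22,23).
Selected 8 observations.

8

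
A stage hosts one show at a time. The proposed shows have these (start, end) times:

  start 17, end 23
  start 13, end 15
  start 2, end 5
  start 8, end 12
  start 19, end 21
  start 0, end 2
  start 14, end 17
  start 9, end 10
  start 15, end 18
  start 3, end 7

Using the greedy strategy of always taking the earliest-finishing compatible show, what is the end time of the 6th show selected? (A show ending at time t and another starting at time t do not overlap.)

21

Greedy by earliest finish: after sorting by end time, pick each interval compatible with the last pick.
By end time: (0,2), (2,5), (3,7), (9,10), (8,12), (13,15), (14,17), (15,18), (19,21), (17,23).
Pick (0,2); next start ≥ 2 → (2,5); next start ≥ 5 → (9,10); next start ≥ 10 → (13,15); next start ≥ 15 → (15,18); next start ≥ 18 → (19,21).
Selected: (0,2) (2,5) (9,10) (13,15) (15,18) (19,21)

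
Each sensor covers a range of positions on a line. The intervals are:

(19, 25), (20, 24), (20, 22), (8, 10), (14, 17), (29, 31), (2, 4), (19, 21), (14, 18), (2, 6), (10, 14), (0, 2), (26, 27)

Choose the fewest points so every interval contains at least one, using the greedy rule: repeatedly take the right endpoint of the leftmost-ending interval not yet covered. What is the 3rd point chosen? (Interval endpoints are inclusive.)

Sorted: [0,2] [2,4] [2,6] [8,10] [10,14] [14,17] [14,18] [19,21] [20,22] [20,24] [19,25] [26,27] [29,31]
{[0,2],[2,4],[2,6]} hit by 2; {[8,10],[10,14]} hit by 10; {[14,17],[14,18]} hit by 17; {[19,21],[20,22],[20,24],[19,25]} hit by 21; {[26,27]} hit by 27; {[29,31]} hit by 31.
Points: 2, 10, 17, 21, 27, 31 (6 total).

17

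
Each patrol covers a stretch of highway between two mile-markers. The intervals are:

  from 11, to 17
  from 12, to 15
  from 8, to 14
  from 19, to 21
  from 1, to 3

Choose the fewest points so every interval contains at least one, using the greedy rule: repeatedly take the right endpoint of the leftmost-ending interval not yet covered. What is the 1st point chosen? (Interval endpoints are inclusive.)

Sorted: [1,3] [8,14] [12,15] [11,17] [19,21]
{[1,3]} hit by 3; {[8,14],[12,15],[11,17]} hit by 14; {[19,21]} hit by 21.
Points: 3, 14, 21 (3 total).

3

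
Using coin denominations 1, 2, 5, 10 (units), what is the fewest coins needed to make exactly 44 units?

6

Use the largest denomination that fits, subtract, and repeat.
44 = 4×10 + 2×2
Total coins = 4 + 2 = 6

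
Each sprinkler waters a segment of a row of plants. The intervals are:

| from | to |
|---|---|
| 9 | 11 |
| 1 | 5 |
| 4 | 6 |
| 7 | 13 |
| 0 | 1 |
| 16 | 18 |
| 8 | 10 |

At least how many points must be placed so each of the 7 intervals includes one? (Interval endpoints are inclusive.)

Sort by right endpoint; whenever an interval is uncovered, place a point at its right end.
Sorted: [0,1] [1,5] [4,6] [8,10] [9,11] [7,13] [16,18]
{[0,1],[1,5]} hit by 1; {[4,6]} hit by 6; {[8,10],[9,11],[7,13]} hit by 10; {[16,18]} hit by 18.
Points: 1, 6, 10, 18 (4 total).

4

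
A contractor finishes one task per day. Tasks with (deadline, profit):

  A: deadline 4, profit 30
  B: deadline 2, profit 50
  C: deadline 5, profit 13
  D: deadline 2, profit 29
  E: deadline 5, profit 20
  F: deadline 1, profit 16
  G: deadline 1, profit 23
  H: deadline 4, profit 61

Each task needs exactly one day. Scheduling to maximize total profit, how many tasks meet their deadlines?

5

Take jobs in profit order; each goes to the latest open slot no later than its deadline.
By profit: H(d4,61), B(d2,50), A(d4,30), D(d2,29), G(d1,23), E(d5,20), F(d1,16), C(d5,13)
H→slot 4; B→slot 2; A→slot 3; D→slot 1; G skipped; E→slot 5; F skipped; C skipped.
5 of 8 scheduled.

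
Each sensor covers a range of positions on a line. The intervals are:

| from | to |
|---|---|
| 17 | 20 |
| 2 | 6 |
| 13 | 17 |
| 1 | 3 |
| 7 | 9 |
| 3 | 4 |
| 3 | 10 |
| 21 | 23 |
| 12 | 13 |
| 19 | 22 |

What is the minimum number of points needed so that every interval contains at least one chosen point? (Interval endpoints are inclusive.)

By right end: [1,3]  [3,4]  [2,6]  [7,9]  [3,10]  [12,13]  [13,17]  [17,20]  [19,22]  [21,23]
[1,3] uncovered → point at 3; [7,9] uncovered → point at 9; [12,13] uncovered → point at 13; [17,20] uncovered → point at 20; [21,23] uncovered → point at 23.
Points: 3, 9, 13, 20, 23 (5 total).

5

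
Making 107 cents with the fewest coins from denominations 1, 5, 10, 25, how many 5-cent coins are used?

1

Use the largest denomination that fits, subtract, and repeat.
107 − 4×25→7 − 1×5→2 − 2×1→0
Count of 5: 1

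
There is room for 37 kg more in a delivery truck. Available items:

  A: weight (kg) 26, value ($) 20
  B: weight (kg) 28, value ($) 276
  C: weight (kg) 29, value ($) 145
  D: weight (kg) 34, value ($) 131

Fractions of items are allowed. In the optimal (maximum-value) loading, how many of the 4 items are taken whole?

1

Ratios (sorted): B 9.86, C 5.00, D 3.85, A 0.77
take B (28 @ 276); take 9/29 of C → 45.00. Capacity used 37/37.
1 item(s) taken whole; one partial (take 9/29 of C).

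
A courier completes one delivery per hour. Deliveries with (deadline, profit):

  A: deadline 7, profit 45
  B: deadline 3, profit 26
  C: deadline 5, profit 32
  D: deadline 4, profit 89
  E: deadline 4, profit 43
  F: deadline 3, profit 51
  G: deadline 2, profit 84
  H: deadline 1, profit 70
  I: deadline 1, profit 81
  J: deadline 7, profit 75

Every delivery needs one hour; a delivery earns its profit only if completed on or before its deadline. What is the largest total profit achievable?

457

Take jobs in profit order; each goes to the latest open slot no later than its deadline.
Profit order: D=89 G=84 I=81 J=75 H=70 F=51 A=45 E=43 C=32 B=26
Assign: D→slot 4, G→slot 2, I→slot 1, J→slot 7, H skipped, F→slot 3, A→slot 6, E skipped, C→slot 5, B skipped.
Slots: [1:I] [2:G] [3:F] [4:D] [5:C] [6:A] [7:J]
Profit = 81 + 84 + 51 + 89 + 32 + 45 + 75 = 457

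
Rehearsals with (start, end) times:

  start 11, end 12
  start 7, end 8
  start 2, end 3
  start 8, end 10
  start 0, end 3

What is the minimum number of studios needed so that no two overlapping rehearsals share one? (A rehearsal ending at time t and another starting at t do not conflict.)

2

Count concurrent intervals with a sweep; the peak is the room count.
Events (time:±→running): 0:+→1 2:+→2 … peak 2.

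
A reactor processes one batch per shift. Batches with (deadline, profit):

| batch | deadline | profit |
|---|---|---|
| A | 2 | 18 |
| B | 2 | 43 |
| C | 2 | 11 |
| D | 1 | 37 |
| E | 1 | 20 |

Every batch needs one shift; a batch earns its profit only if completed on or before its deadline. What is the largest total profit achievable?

80

Sort by profit descending; place each in the latest free slot ≤ its deadline.
By profit: B(d2,43), D(d1,37), E(d1,20), A(d2,18), C(d2,11)
B→slot 2; D→slot 1; E skipped; A skipped; C skipped.
Profit = 37 + 43 = 80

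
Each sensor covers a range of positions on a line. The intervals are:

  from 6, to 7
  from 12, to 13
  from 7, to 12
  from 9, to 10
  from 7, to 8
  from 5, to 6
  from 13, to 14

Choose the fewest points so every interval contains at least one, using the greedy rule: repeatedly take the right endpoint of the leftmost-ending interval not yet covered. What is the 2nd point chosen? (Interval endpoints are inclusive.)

8

Sorted: [5,6] [6,7] [7,8] [9,10] [7,12] [12,13] [13,14]
{[5,6],[6,7]} hit by 6; {[7,8]} hit by 8; {[9,10],[7,12]} hit by 10; {[12,13],[13,14]} hit by 13.
Points: 6, 8, 10, 13 (4 total).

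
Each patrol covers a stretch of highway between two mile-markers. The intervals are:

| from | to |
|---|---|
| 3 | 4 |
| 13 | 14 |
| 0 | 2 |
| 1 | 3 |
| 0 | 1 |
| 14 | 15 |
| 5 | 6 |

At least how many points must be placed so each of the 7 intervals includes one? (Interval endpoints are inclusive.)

Process intervals by earliest right end; each time one isn't hit yet, stab at its right endpoint.
Sorted: [0,1] [0,2] [1,3] [3,4] [5,6] [13,14] [14,15]
{[0,1],[0,2],[1,3]} hit by 1; {[3,4]} hit by 4; {[5,6]} hit by 6; {[13,14],[14,15]} hit by 14.
Points: 1, 4, 6, 14 (4 total).

4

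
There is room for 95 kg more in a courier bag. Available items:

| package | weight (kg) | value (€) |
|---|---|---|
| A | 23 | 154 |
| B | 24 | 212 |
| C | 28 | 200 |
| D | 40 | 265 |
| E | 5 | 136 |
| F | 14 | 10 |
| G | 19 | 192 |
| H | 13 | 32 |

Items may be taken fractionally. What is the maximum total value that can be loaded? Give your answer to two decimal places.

Greedy by value/weight ratio, highest first.
Order: E (136/5=27.20) > G (192/19=10.11) > B (212/24=8.83) > C (200/28=7.14) > A (154/23=6.70) > D (265/40=6.62) > H (32/13=2.46) > F (10/14=0.71)
Fill: take E (5 @ 136) → take G (19 @ 192) → take B (24 @ 212) → take C (28 @ 200) → take 19/23 of A → 127.22; 95/95 used.
Total value = 867.22

867.22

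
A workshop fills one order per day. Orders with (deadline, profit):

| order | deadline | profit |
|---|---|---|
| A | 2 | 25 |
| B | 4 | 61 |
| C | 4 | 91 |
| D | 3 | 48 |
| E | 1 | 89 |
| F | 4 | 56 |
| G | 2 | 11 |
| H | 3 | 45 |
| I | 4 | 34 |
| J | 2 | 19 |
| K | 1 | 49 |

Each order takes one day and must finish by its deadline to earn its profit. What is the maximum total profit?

297

Sort by profit descending; place each in the latest free slot ≤ its deadline.
By profit: C(d4,91), E(d1,89), B(d4,61), F(d4,56), K(d1,49), D(d3,48), H(d3,45), I(d4,34), A(d2,25), J(d2,19), G(d2,11)
C→slot 4; E→slot 1; B→slot 3; F→slot 2; K skipped; D skipped; H skipped; I skipped; A skipped; J skipped; G skipped.
Profit = 89 + 56 + 61 + 91 = 297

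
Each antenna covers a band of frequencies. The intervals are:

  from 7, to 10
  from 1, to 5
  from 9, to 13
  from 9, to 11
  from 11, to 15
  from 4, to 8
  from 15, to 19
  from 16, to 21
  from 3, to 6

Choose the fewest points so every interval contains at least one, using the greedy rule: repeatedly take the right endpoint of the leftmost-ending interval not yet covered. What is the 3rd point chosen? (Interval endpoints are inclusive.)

15

Sort by right endpoint; whenever an interval is uncovered, place a point at its right end.
Sorted: [1,5] [3,6] [4,8] [7,10] [9,11] [9,13] [11,15] [15,19] [16,21]
{[1,5],[3,6],[4,8]} hit by 5; {[7,10],[9,11],[9,13]} hit by 10; {[11,15],[15,19]} hit by 15; {[16,21]} hit by 21.
Points: 5, 10, 15, 21 (4 total).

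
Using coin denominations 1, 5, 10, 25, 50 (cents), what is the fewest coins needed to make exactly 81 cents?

Use the largest denomination that fits, subtract, and repeat.
81 − 1×50→31 − 1×25→6 − 1×5→1 − 1×1→0
Total coins = 1 + 1 + 1 + 1 = 4

4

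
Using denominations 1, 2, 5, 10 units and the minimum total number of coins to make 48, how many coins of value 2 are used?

1

Greedy: take as many of the largest coin as possible, then repeat with the remainder.
48 − 4×10→8 − 1×5→3 − 1×2→1 − 1×1→0
Count of 2: 1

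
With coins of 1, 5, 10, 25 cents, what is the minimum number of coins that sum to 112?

Greedy: take as many of the largest coin as possible, then repeat with the remainder.
112 − 4×25→12 − 1×10→2 − 2×1→0
Total coins = 4 + 1 + 2 = 7

7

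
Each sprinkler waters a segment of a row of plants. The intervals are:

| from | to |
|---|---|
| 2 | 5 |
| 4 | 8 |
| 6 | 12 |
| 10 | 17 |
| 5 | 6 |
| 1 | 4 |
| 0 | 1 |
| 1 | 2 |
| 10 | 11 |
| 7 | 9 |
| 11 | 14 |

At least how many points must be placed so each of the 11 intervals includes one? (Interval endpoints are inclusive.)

Sorted: [0,1] [1,2] [1,4] [2,5] [5,6] [4,8] [7,9] [10,11] [6,12] [11,14] [10,17]
{[0,1],[1,2],[1,4]} hit by 1; {[2,5],[5,6],[4,8]} hit by 5; {[7,9]} hit by 9; {[10,11],[6,12],[11,14],[10,17]} hit by 11.
Points: 1, 5, 9, 11 (4 total).

4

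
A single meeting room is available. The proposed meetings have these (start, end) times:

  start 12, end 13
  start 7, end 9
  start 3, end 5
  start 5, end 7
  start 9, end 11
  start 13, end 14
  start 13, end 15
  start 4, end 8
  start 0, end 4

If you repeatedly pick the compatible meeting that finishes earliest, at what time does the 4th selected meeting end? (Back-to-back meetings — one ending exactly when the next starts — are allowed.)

11

Greedy by earliest finish: after sorting by end time, pick each interval compatible with the last pick.
Sorted by end: (0,4)  (3,5)  (5,7)  (4,8)  (7,9)  (9,11)  (12,13)  (13,14)  (13,15)
take (0,4); take (5,7); take (7,9); take (9,11); take (12,13); take (13,14); skip (13,15).
Selected: (0,4) (5,7) (7,9) (9,11) (12,13) (13,14)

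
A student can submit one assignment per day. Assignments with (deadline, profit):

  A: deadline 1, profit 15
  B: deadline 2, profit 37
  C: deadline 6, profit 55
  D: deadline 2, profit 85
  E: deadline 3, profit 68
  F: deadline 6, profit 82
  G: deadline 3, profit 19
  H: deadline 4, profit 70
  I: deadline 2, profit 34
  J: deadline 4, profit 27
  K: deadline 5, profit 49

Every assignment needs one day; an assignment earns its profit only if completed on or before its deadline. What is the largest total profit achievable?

By profit: D(d2,85), F(d6,82), H(d4,70), E(d3,68), C(d6,55), K(d5,49), B(d2,37), I(d2,34), J(d4,27), G(d3,19), A(d1,15)
D→slot 2; F→slot 6; H→slot 4; E→slot 3; C→slot 5; K→slot 1; B skipped; I skipped; J skipped; G skipped; A skipped.
Profit = 49 + 85 + 68 + 70 + 55 + 82 = 409

409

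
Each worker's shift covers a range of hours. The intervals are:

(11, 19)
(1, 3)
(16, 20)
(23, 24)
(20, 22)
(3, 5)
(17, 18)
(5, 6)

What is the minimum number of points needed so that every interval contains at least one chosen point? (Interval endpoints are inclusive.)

By right end: [1,3]  [3,5]  [5,6]  [17,18]  [11,19]  [16,20]  [20,22]  [23,24]
[1,3] uncovered → point at 3; [5,6] uncovered → point at 6; [17,18] uncovered → point at 18; [20,22] uncovered → point at 22; [23,24] uncovered → point at 24.
Points: 3, 6, 18, 22, 24 (5 total).

5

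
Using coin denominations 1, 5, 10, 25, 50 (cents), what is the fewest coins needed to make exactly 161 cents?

5

Greedy: take as many of the largest coin as possible, then repeat with the remainder.
161 − 3×50→11 − 1×10→1 − 1×1→0
Total coins = 3 + 1 + 1 = 5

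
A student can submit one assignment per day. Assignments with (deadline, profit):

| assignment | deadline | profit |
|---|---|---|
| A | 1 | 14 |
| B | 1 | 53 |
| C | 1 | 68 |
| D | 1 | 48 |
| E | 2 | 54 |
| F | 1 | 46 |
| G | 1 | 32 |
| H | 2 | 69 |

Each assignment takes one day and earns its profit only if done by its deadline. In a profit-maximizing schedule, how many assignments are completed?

Profit order: H=69 C=68 E=54 B=53 D=48 F=46 G=32 A=14
Assign: H→slot 2, C→slot 1, E skipped, B skipped, D skipped, F skipped, G skipped, A skipped.
Slots: [1:C] [2:H]
2 of 8 scheduled.

2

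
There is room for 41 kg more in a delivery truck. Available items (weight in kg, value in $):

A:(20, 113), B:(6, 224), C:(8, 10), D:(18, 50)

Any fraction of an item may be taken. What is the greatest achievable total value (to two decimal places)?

378.67

Greedy by value/weight ratio, highest first.
Ratios (sorted): B 37.33, A 5.65, D 2.78, C 1.25
take B (6 @ 224); take A (20 @ 113); take 15/18 of D → 41.67. Capacity used 41/41.
Total value = 378.67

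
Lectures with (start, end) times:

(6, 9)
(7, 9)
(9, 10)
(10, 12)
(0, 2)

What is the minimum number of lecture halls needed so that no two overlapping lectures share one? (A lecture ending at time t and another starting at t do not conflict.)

2

Count concurrent intervals with a sweep; the peak is the room count.
Events (time:±→running): 0:+→1 2:-→0 6:+→1 7:+→2 … peak 2.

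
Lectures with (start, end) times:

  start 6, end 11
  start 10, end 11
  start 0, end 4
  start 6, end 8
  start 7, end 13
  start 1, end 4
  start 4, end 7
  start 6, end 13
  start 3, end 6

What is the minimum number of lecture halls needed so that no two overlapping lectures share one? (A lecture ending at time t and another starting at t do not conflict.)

4

starts: [0, 1, 3, 4, 6, 6, 6, 7, 10]
ends:   [4, 4, 6, 7, 8, 11, 11, 13, 13]
s0→1 s1→2 s3→3 e4→2 e4→1 s4→2 e6→1 s6→2 s6→3 s6→4  — peak 4.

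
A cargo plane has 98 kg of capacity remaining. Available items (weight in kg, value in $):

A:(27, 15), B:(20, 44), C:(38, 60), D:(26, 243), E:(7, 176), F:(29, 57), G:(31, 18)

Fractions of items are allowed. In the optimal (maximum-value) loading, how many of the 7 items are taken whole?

Ratios (sorted): E 25.14, D 9.35, B 2.20, F 1.97, C 1.58, G 0.58, A 0.56
take E (7 @ 176); take D (26 @ 243); take B (20 @ 44); take F (29 @ 57); take 16/38 of C → 25.26. Capacity used 98/98.
4 item(s) taken whole; one partial (take 16/38 of C).

4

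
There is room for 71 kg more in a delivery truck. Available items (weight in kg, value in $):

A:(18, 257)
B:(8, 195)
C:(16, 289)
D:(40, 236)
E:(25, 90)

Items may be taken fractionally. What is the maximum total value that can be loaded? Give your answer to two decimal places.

Ratios (sorted): B 24.38, C 18.06, A 14.28, D 5.90, E 3.60
take B (8 @ 195); take C (16 @ 289); take A (18 @ 257); take 29/40 of D → 171.10. Capacity used 71/71.
Total value = 912.10

912.10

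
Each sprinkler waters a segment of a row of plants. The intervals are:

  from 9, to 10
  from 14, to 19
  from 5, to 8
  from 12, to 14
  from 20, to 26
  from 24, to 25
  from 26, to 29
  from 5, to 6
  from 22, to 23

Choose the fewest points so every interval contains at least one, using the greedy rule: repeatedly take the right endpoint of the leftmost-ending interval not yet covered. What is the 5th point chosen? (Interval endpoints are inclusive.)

25

Process intervals by earliest right end; each time one isn't hit yet, stab at its right endpoint.
Sorted: [5,6] [5,8] [9,10] [12,14] [14,19] [22,23] [24,25] [20,26] [26,29]
{[5,6],[5,8]} hit by 6; {[9,10]} hit by 10; {[12,14],[14,19]} hit by 14; {[22,23]} hit by 23; {[24,25],[20,26]} hit by 25; {[26,29]} hit by 29.
Points: 6, 10, 14, 23, 25, 29 (6 total).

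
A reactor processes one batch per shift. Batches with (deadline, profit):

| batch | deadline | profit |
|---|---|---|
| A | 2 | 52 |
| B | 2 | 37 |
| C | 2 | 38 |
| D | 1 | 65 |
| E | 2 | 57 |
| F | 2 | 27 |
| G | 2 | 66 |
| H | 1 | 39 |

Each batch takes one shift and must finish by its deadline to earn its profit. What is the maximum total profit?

By profit: G(d2,66), D(d1,65), E(d2,57), A(d2,52), H(d1,39), C(d2,38), B(d2,37), F(d2,27)
G→slot 2; D→slot 1; E skipped; A skipped; H skipped; C skipped; B skipped; F skipped.
Profit = 65 + 66 = 131

131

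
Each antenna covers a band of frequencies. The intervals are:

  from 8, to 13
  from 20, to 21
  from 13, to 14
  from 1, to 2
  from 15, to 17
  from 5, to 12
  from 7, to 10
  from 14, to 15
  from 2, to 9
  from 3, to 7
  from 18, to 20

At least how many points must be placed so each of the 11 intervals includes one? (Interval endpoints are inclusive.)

5

By right end: [1,2]  [3,7]  [2,9]  [7,10]  [5,12]  [8,13]  [13,14]  [14,15]  [15,17]  [18,20]  [20,21]
[1,2] uncovered → point at 2; [3,7] uncovered → point at 7; [8,13] uncovered → point at 13; [14,15] uncovered → point at 15; [18,20] uncovered → point at 20.
Points: 2, 7, 13, 15, 20 (5 total).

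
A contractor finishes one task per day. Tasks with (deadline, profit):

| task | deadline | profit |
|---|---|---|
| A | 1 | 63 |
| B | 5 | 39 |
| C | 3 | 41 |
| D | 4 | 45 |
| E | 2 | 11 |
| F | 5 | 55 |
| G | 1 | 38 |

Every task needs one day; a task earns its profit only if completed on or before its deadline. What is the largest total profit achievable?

Profit order: A=63 F=55 D=45 C=41 B=39 G=38 E=11
Assign: A→slot 1, F→slot 5, D→slot 4, C→slot 3, B→slot 2, G skipped, E skipped.
Slots: [1:A] [2:B] [3:C] [4:D] [5:F]
Profit = 63 + 39 + 41 + 45 + 55 = 243

243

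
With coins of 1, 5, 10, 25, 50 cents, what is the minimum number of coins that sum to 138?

7

138 = 2×50 + 1×25 + 1×10 + 3×1
Total coins = 2 + 1 + 1 + 3 = 7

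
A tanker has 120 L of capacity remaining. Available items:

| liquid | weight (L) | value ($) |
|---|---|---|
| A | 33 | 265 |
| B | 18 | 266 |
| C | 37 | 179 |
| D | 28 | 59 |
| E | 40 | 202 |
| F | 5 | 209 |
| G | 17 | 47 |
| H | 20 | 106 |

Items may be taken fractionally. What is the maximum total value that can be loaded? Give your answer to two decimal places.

Ratios (sorted): F 41.80, B 14.78, A 8.03, H 5.30, E 5.05, C 4.84, G 2.76, D 2.11
take F (5 @ 209); take B (18 @ 266); take A (33 @ 265); take H (20 @ 106); take E (40 @ 202); take 4/37 of C → 19.35. Capacity used 120/120.
Total value = 1067.35

1067.35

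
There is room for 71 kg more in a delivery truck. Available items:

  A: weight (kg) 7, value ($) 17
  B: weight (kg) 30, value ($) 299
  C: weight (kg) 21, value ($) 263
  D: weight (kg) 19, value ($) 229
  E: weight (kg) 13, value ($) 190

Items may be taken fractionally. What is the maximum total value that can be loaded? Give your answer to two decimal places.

Ratios (sorted): E 14.62, C 12.52, D 12.05, B 9.97, A 2.43
take E (13 @ 190); take C (21 @ 263); take D (19 @ 229); take 18/30 of B → 179.40. Capacity used 71/71.
Total value = 861.40

861.40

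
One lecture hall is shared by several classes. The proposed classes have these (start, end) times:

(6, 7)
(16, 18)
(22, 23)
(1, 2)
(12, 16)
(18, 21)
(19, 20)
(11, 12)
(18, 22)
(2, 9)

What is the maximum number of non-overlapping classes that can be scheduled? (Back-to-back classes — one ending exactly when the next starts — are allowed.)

7

Sorted by end: (1,2)  (6,7)  (2,9)  (11,12)  (12,16)  (16,18)  (19,20)  (18,21)  (18,22)  (22,23)
take (1,2); take (6,7); take (11,12); take (12,16); take (16,18); take (19,20); skip (18,22); take (22,23).
Selected 7 classes.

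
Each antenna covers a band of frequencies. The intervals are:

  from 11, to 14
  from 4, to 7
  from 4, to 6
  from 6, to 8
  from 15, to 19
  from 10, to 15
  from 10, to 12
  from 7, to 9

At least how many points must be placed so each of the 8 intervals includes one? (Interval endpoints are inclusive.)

4

Process intervals by earliest right end; each time one isn't hit yet, stab at its right endpoint.
By right end: [4,6]  [4,7]  [6,8]  [7,9]  [10,12]  [11,14]  [10,15]  [15,19]
[4,6] uncovered → point at 6; [7,9] uncovered → point at 9; [10,12] uncovered → point at 12; [15,19] uncovered → point at 19.
Points: 6, 9, 12, 19 (4 total).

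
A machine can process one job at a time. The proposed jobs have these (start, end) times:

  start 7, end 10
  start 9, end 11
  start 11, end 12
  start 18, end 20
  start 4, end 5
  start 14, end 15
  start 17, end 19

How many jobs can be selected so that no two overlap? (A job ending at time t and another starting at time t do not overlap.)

By end time: (4,5), (7,10), (9,11), (11,12), (14,15), (17,19), (18,20).
Pick (4,5); next start ≥ 5 → (7,10); next start ≥ 10 → (11,12); next start ≥ 12 → (14,15); next start ≥ 15 → (17,19).
Selected 5 jobs.

5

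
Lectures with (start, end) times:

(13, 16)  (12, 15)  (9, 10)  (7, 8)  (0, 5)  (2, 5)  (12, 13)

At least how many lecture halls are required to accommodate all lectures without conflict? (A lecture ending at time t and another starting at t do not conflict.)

The answer is the maximum number of intervals overlapping at any instant.
Events (time:±→running): 0:+→1 2:+→2 … peak 2.

2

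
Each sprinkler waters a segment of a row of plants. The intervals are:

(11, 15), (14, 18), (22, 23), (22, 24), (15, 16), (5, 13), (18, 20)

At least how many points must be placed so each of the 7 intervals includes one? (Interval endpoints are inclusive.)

By right end: [5,13]  [11,15]  [15,16]  [14,18]  [18,20]  [22,23]  [22,24]
[5,13] uncovered → point at 13; [15,16] uncovered → point at 16; [18,20] uncovered → point at 20; [22,23] uncovered → point at 23.
Points: 13, 16, 20, 23 (4 total).

4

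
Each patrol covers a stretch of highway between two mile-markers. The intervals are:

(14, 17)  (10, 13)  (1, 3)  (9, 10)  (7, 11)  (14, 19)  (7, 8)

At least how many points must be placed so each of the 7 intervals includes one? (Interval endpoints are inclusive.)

4

By right end: [1,3]  [7,8]  [9,10]  [7,11]  [10,13]  [14,17]  [14,19]
[1,3] uncovered → point at 3; [7,8] uncovered → point at 8; [9,10] uncovered → point at 10; [14,17] uncovered → point at 17.
Points: 3, 8, 10, 17 (4 total).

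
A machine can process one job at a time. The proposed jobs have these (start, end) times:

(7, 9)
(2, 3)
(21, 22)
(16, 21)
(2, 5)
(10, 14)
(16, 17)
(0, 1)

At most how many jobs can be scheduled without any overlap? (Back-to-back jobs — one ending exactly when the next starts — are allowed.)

6

Sorted by end: (0,1)  (2,3)  (2,5)  (7,9)  (10,14)  (16,17)  (16,21)  (21,22)
take (0,1); take (2,3); skip (2,5); take (7,9); take (10,14); take (16,17); take (21,22).
Selected 6 jobs.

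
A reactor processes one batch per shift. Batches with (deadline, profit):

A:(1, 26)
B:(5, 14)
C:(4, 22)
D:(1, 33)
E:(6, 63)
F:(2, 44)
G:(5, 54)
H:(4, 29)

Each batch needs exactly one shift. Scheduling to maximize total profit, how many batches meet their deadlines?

6

Sort by profit descending; place each in the latest free slot ≤ its deadline.
Profit order: E=63 G=54 F=44 D=33 H=29 A=26 C=22 B=14
Assign: E→slot 6, G→slot 5, F→slot 2, D→slot 1, H→slot 4, A skipped, C→slot 3, B skipped.
Slots: [1:D] [2:F] [3:C] [4:H] [5:G] [6:E]
6 of 8 scheduled.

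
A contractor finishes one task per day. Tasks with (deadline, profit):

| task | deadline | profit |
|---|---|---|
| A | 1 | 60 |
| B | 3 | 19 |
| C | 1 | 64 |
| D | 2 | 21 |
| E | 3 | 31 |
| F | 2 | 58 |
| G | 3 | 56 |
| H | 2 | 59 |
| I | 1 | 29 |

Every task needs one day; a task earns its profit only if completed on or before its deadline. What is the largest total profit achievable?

Sort by profit descending; place each in the latest free slot ≤ its deadline.
Profit order: C=64 A=60 H=59 F=58 G=56 E=31 I=29 D=21 B=19
Assign: C→slot 1, A skipped, H→slot 2, F skipped, G→slot 3, E skipped, I skipped, D skipped, B skipped.
Slots: [1:C] [2:H] [3:G]
Profit = 64 + 59 + 56 = 179

179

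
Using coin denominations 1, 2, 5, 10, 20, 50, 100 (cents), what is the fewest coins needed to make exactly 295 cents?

6

Use the largest denomination that fits, subtract, and repeat.
295 = 2×100 + 1×50 + 2×20 + 1×5
Total coins = 2 + 1 + 2 + 1 = 6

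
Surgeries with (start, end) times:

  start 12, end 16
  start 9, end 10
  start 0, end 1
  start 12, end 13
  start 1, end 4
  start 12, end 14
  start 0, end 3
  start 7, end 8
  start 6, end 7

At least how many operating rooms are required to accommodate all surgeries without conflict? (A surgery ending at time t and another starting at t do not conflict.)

starts: [0, 0, 1, 6, 7, 9, 12, 12, 12]
ends:   [1, 3, 4, 7, 8, 10, 13, 14, 16]
s0→1 s0→2 e1→1 s1→2 e3→1 e4→0 s6→1 e7→0 s7→1 e8→0 s9→1 e10→0 s12→1 s12→2 s12→3  — peak 3.

3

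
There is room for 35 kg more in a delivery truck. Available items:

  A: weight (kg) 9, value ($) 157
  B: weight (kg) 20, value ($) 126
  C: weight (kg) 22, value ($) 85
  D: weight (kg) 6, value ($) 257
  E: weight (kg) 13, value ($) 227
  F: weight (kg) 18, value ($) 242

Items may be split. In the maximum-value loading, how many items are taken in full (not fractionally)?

3

Order: D (257/6=42.83) > E (227/13=17.46) > A (157/9=17.44) > F (242/18=13.44) > B (126/20=6.30) > C (85/22=3.86)
Fill: take D (6 @ 257) → take E (13 @ 227) → take A (9 @ 157) → take 7/18 of F → 94.11; 35/35 used.
3 item(s) taken whole; one partial (take 7/18 of F).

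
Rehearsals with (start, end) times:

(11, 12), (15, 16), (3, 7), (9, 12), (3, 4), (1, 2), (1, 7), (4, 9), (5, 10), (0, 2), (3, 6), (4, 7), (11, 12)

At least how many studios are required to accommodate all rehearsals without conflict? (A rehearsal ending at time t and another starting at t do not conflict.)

Events (time:±→running): 0:+→1 1:+→2 1:+→3 2:-→2 2:-→1 3:+→2 3:+→3 3:+→4 4:-→3 4:+→4 4:+→5 5:+→6 … peak 6.

6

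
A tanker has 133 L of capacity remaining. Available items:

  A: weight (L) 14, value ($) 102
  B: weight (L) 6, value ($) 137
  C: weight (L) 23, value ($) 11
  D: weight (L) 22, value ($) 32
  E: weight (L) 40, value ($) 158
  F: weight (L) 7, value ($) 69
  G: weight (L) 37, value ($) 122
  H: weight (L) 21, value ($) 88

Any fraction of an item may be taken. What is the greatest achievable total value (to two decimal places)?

687.64

Order: B (137/6=22.83) > F (69/7=9.86) > A (102/14=7.29) > H (88/21=4.19) > E (158/40=3.95) > G (122/37=3.30) > D (32/22=1.45) > C (11/23=0.48)
Fill: take B (6 @ 137) → take F (7 @ 69) → take A (14 @ 102) → take H (21 @ 88) → take E (40 @ 158) → take G (37 @ 122) → take 8/22 of D → 11.64; 133/133 used.
Total value = 687.64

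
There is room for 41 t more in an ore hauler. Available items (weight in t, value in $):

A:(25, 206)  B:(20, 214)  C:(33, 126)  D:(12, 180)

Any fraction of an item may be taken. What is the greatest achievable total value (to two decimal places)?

468.16

Sort by value per unit weight and fill in that order.
Order: D (180/12=15.00) > B (214/20=10.70) > A (206/25=8.24) > C (126/33=3.82)
Fill: take D (12 @ 180) → take B (20 @ 214) → take 9/25 of A → 74.16; 41/41 used.
Total value = 468.16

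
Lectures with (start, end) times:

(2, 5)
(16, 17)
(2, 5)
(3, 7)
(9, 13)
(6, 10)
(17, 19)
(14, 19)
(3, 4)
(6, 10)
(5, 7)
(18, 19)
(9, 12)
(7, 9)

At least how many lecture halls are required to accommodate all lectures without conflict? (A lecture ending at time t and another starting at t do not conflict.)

The answer is the maximum number of intervals overlapping at any instant.
starts: [2, 2, 3, 3, 5, 6, 6, 7, 9, 9, 14, 16, 17, 18]
ends:   [4, 5, 5, 7, 7, 9, 10, 10, 12, 13, 17, 19, 19, 19]
s2→1 s2→2 s3→3 s3→4  — peak 4.

4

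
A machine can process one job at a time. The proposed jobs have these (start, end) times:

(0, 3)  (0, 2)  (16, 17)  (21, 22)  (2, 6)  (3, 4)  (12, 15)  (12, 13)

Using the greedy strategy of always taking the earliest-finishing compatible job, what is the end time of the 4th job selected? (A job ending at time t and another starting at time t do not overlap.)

17

Sort by end time and greedily take each interval whose start is ≥ the last chosen end.
By end time: (0,2), (0,3), (3,4), (2,6), (12,13), (12,15), (16,17), (21,22).
Pick (0,2); next start ≥ 2 → (3,4); next start ≥ 4 → (12,13); next start ≥ 13 → (16,17); next start ≥ 17 → (21,22).
Selected: (0,2) (3,4) (12,13) (16,17) (21,22)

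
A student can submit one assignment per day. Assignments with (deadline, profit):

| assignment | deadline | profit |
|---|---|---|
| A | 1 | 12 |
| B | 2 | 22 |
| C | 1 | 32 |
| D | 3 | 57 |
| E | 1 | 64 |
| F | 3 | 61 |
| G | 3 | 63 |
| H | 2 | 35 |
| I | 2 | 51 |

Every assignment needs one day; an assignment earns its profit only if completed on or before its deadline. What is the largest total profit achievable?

By profit: E(d1,64), G(d3,63), F(d3,61), D(d3,57), I(d2,51), H(d2,35), C(d1,32), B(d2,22), A(d1,12)
E→slot 1; G→slot 3; F→slot 2; D skipped; I skipped; H skipped; C skipped; B skipped; A skipped.
Profit = 64 + 61 + 63 = 188

188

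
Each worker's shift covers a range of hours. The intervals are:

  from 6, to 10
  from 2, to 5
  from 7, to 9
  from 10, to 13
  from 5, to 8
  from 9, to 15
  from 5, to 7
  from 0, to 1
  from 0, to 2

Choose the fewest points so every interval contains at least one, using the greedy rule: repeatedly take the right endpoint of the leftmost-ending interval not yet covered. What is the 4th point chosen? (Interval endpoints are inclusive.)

Process intervals by earliest right end; each time one isn't hit yet, stab at its right endpoint.
By right end: [0,1]  [0,2]  [2,5]  [5,7]  [5,8]  [7,9]  [6,10]  [10,13]  [9,15]
[0,1] uncovered → point at 1; [2,5] uncovered → point at 5; [7,9] uncovered → point at 9; [10,13] uncovered → point at 13.
Points: 1, 5, 9, 13 (4 total).

13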